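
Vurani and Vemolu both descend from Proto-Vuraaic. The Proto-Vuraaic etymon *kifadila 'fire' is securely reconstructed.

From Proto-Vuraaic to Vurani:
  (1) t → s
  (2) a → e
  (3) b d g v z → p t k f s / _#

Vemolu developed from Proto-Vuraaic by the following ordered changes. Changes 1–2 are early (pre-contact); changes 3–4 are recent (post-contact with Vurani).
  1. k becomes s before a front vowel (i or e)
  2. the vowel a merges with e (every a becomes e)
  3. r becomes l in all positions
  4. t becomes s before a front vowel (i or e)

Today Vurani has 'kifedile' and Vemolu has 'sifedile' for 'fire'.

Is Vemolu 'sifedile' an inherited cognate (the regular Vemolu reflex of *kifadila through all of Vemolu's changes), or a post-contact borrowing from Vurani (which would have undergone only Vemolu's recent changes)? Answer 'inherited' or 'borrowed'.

If inherited, *kifadila would pass through all of Vemolu's changes:
Vemolu: start from *kifadila.
  rule 1 (palatalisation): kifadila → sifadila
  rule 2 (vowel merger): sifadila → sifedile
  rule 3: no change — sifedile
  rule 4: no change — sifedile
  ⇒ Vemolu sifedile
If borrowed from Vurani 'kifedile' after the early changes, it would undergo only the recent ones:
  rule 3 (unconditioned shift): no change (kifedile)
  rule 4 (palatalisation): no change (kifedile)
  ⇒ as a loan: kifedile
Vemolu 'sifedile' matches the inherited outcome exactly, so it is an inherited cognate, not a loan.

inherited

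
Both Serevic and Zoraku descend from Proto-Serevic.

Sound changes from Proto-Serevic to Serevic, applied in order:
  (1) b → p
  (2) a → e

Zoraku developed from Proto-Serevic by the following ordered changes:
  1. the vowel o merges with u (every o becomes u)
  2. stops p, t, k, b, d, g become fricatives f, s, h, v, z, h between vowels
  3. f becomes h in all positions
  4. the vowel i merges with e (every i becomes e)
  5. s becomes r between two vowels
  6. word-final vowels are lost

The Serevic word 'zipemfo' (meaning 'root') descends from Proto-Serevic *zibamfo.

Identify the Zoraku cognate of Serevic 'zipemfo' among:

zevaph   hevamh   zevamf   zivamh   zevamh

Zoraku: *zibamfo
  zibamfo → zibamfu   [vowel merger]
  zibamfu → zivamfu   [intervocalic lenition]
  zivamfu → zivamhu   [unconditioned shift]
  zivamhu → zevamhu   [vowel merger]
  zevamhu (rule 5 does not apply)
  zevamhu → zevamh   [apocope]
  giving Zoraku zevamh.
Only 'zevamh' matches the regular Zoraku development of *zibamfo.

zevamh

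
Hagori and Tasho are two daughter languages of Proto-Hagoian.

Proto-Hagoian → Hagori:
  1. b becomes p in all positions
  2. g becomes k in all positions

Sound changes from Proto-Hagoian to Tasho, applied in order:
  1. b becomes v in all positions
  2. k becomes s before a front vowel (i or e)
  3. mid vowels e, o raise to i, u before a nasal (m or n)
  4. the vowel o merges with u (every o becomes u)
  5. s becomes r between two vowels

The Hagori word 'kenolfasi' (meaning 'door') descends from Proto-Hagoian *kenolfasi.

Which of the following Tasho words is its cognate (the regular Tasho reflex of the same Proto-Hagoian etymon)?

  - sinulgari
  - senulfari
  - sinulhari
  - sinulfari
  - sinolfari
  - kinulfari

sinulfari

Tasho: *kenolfasi
  kenolfasi (rule 1 does not apply)
  kenolfasi → senolfasi   [palatalisation]
  senolfasi → sinolfasi   [pre-nasal raising]
  sinolfasi → sinulfasi   [vowel merger]
  sinulfasi → sinulfari   [rhotacism]
  giving Tasho sinulfari.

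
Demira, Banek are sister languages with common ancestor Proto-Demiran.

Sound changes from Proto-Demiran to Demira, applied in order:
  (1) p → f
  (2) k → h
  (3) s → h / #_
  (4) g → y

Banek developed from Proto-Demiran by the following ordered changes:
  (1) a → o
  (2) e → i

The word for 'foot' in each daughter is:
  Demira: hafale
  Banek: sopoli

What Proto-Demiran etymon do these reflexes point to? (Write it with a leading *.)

*sapale

Position 3: Demira has f, Banek has p. Banek preserves p here (none of its changes turn any other segment into p), so the proto-segment is *p.
Position 6: Demira has e, Banek has i. Demira preserves e here (none of its changes turn any other segment into e), so the proto-segment is *e.
Position 2: Demira has a, Banek has o. Demira preserves a here (none of its changes turn any other segment into a), so the proto-segment is *a.
Continuing position by position gives *sapale; check it forward:
Demira: *sapale
  sapale → safale   [unconditioned shift]
  safale (rule 2 does not apply)
  safale → hafale   [debuccalisation]
  hafale (rule 4 does not apply)
  giving Demira hafale.
Banek: start from *sapale.
  rule 1 (vowel merger): sapale → sopole
  rule 2 (vowel merger): sopole → sopoli
  ⇒ Banek sopoli
Only *sapale yields all of Demira hafale, Banek sopoli.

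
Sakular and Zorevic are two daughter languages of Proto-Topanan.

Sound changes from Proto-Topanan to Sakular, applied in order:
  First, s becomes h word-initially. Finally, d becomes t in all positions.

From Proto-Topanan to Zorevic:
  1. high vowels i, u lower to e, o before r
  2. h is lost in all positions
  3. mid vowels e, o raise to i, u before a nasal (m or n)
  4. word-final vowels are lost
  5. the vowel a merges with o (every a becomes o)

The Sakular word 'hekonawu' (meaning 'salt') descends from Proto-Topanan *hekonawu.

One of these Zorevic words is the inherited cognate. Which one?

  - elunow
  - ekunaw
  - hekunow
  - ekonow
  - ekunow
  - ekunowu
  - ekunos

Zorevic: *hekonawu
  hekonawu (rule 1 does not apply)
  hekonawu → ekonawu   [h-loss]
  ekonawu → ekunawu   [pre-nasal raising]
  ekunawu → ekunaw   [apocope]
  ekunaw → ekunow   [vowel merger]
  giving Zorevic ekunow.
The other candidates each miss or misapply at least one Zorevic change.

ekunow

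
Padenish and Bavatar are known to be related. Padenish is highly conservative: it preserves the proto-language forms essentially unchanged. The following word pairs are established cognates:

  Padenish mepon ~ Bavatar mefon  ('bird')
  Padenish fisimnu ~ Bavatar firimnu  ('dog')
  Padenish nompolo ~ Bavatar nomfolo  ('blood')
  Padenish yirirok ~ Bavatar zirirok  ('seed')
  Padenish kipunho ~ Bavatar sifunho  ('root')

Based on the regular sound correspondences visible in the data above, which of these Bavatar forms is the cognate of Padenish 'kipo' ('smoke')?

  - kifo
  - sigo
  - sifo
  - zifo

sifo

kipunho ~ sifunho — Padenish k corresponds to Bavatar s word-initially before a front vowel.
mepon ~ mefon — Padenish p corresponds to Bavatar f between vowels (before a back vowel).
Applying these to Padenish 'kipo':
  kipo → sipo   (k→s word-initially before a front vowel)
  sipo → sifo   (p→f between vowels (before a back vowel))
So the Bavatar cognate is 'sifo'.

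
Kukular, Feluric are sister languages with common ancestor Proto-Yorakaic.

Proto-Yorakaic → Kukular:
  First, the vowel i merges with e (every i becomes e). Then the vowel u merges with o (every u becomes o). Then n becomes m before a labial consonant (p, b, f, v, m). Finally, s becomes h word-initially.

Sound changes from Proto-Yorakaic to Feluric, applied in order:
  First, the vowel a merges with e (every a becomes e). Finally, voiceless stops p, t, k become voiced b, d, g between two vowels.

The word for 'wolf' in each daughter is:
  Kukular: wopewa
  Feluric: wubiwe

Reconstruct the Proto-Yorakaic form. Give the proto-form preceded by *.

Position 2: Kukular has o, Feluric has u. Feluric preserves u here (none of its changes turn any other segment into u), so the proto-segment is *u.
Position 3: Kukular has p, Feluric has b. Kukular preserves p here (none of its changes turn any other segment into p), so the proto-segment is *p.
Position 6: Kukular has a, Feluric has e. Kukular preserves a here (none of its changes turn any other segment into a), so the proto-segment is *a.
Continuing position by position gives *wupiwa; check it forward:
Kukular: *wupiwa > wupewa > wopewa  (by vowel merger, vowel merger)
Feluric: *wupiwa > wupiwe > wubiwe  (by vowel merger, intervocalic voicing)
No other proto-form is consistent with every reflex, so the reconstruction is *wupiwa.

*wupiwa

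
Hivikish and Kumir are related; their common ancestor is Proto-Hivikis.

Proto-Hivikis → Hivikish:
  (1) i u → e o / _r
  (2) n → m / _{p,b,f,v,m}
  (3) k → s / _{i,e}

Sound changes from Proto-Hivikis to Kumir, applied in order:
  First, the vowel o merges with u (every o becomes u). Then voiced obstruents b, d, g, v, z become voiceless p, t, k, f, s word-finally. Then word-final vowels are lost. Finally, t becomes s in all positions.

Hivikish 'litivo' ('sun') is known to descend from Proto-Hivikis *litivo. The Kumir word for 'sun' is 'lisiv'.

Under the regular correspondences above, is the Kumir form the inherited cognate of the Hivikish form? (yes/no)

yes

Derive the expected Kumir reflex of *litivo:
Kumir: *litivo > litivu > litiv > lisiv  (by vowel merger, apocope, unconditioned shift)
Kumir 'lisiv' matches the regular reflex exactly, so the pair is cognate.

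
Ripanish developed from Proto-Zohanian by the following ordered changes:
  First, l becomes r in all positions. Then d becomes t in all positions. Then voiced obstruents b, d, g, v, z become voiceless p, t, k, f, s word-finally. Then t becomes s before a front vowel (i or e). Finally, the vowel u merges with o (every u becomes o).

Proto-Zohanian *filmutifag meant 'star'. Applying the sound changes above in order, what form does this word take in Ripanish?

firmosifak

Ripanish: *filmutifag
  filmutifag → firmutifag   [unconditioned shift]
  firmutifag (rule 2 does not apply)
  firmutifag → firmutifak   [final devoicing]
  firmutifak → firmusifak   [palatalisation]
  firmusifak → firmosifak   [vowel merger]
  giving Ripanish firmosifak.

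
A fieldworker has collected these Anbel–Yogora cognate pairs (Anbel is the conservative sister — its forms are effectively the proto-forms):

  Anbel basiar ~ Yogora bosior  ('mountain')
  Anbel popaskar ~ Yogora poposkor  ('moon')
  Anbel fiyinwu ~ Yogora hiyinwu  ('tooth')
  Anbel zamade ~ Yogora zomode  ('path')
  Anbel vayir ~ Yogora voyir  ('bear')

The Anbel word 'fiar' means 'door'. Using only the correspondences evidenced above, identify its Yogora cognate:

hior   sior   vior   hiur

hior

fiyinwu ~ hiyinwu — Anbel f corresponds to Yogora h word-initially before a front vowel.
basiar ~ bosior — Anbel a corresponds to Yogora o after a vowel, before r.
Applying these to Anbel 'fiar':
  fiar → hiar   (f→h word-initially before a front vowel)
  hiar → hior   (a→o after a vowel, before r)
So the Yogora cognate is 'hior'.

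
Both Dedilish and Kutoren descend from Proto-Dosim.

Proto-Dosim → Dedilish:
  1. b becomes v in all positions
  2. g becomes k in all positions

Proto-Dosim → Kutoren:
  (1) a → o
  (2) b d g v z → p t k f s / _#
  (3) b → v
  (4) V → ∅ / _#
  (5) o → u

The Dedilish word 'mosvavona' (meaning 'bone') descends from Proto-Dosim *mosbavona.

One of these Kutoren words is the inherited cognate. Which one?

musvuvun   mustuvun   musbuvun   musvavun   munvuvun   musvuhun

musvuvun

Kutoren: *mosbavona > mosbovono > mosvovono > mosvovon > musvuvun  (by vowel merger, unconditioned shift, apocope, vowel merger)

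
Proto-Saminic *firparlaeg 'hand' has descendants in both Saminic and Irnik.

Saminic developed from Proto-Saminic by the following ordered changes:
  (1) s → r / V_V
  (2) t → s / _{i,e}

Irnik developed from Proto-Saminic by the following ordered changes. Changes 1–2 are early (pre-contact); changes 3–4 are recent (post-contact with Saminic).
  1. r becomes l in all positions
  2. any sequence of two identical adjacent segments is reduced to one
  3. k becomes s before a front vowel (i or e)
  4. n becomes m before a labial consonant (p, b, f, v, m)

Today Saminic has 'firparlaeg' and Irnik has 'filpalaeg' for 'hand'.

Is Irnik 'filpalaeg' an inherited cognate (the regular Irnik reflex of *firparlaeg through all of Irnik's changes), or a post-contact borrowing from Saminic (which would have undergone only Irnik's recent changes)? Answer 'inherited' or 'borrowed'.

If inherited, *firparlaeg would pass through all of Irnik's changes:
Irnik: *firparlaeg > filpallaeg > filpalaeg  (by unconditioned shift, degemination)
If borrowed from Saminic 'firparlaeg' after the early changes, it would undergo only the recent ones:
  rule 3 (palatalisation): no change (firparlaeg)
  rule 4 (nasal place assimilation): no change (firparlaeg)
  ⇒ as a loan: firparlaeg
Irnik 'filpalaeg' matches the inherited outcome exactly, so it is an inherited cognate, not a loan.

inherited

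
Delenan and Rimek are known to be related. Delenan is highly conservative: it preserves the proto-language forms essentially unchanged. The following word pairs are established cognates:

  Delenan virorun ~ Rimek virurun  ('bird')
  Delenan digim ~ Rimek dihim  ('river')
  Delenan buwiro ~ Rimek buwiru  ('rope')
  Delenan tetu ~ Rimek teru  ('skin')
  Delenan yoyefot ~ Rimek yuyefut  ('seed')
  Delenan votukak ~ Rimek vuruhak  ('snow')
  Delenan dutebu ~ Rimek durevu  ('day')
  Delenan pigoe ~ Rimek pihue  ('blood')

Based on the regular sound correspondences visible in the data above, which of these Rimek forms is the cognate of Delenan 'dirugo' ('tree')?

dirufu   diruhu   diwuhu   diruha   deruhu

diruhu

pigoe ~ pihue — Delenan g corresponds to Rimek h between vowels (before a back vowel).
buwiro ~ buwiru — Delenan o corresponds to Rimek u word-finally.
Applying these to Delenan 'dirugo':
  dirugo → diruho   (g→h between vowels (before a back vowel))
  diruho → diruhu   (o→u word-finally)
So the Rimek cognate is 'diruhu'.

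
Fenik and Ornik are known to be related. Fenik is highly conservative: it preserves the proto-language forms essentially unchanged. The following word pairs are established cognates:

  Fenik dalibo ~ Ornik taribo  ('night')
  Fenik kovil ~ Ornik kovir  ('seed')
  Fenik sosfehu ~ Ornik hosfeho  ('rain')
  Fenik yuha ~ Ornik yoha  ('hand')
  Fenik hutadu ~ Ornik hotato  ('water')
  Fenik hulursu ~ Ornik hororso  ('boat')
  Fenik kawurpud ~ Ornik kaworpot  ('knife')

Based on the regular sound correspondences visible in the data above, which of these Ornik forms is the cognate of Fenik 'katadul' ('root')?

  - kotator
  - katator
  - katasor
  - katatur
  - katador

hutadu ~ hotato — Fenik d corresponds to Ornik t between vowels (before a back vowel).
yuha ~ yoha, hutadu ~ hotato — Fenik u corresponds to Ornik o after a consonant, before a consonant other than r, m, n, p, b, f, v.
kovil ~ kovir — Fenik l corresponds to Ornik r word-finally.
Applying these to Fenik 'katadul':
  katadul → katatul   (d→t between vowels (before a back vowel))
  katatul → katatol   (u→o after a consonant, before a consonant other than r, m, n, p, b, f, v)
  katatol → katator   (l→r word-finally)
So the Ornik cognate is 'katator'.

katator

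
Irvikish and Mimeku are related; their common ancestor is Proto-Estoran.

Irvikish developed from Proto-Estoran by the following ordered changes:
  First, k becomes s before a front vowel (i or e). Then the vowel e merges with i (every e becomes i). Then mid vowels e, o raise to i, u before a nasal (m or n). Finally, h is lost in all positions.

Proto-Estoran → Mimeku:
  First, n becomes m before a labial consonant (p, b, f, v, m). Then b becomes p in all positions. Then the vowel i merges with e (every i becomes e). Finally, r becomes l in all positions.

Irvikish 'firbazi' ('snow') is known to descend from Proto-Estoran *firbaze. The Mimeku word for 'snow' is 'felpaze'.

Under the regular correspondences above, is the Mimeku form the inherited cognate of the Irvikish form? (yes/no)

yes

Derive the expected Mimeku reflex of *firbaze:
Mimeku: *firbaze > firpaze > ferpaze > felpaze  (by unconditioned shift, vowel merger, unconditioned shift)
Mimeku 'felpaze' matches the regular reflex exactly, so the pair is cognate.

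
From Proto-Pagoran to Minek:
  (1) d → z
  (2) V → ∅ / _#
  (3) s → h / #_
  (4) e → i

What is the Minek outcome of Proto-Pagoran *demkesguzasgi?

zimkisguzasg

Minek: start from *demkesguzasgi.
  rule 1 (unconditioned shift): demkesguzasgi → zemkesguzasgi
  rule 2 (apocope): zemkesguzasgi → zemkesguzasg
  rule 3: no change — zemkesguzasg
  rule 4 (vowel merger): zemkesguzasg → zimkisguzasg
  ⇒ Minek zimkisguzasg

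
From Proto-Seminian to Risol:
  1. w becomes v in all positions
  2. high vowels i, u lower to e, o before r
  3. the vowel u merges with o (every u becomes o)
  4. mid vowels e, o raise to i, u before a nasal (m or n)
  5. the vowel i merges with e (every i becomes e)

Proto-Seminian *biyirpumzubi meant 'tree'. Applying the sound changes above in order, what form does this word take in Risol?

beyerpumzobe

Risol: *biyirpumzubi > biyerpumzubi > biyerpomzobi > biyerpumzobi > beyerpumzobe  (by pre-rhotic lowering, vowel merger, pre-nasal raising, vowel merger)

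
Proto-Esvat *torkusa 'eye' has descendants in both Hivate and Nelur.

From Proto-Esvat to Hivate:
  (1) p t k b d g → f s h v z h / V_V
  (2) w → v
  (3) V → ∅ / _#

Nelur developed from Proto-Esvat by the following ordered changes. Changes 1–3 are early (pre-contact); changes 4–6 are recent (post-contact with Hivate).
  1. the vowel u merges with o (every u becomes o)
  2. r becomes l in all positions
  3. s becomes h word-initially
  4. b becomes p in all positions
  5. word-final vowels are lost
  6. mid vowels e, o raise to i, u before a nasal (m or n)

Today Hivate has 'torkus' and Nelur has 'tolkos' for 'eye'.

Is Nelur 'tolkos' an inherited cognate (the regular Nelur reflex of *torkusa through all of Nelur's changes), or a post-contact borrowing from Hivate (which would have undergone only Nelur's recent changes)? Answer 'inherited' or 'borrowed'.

If inherited, *torkusa would pass through all of Nelur's changes:
Nelur: *torkusa
  torkusa → torkosa   [vowel merger]
  torkosa → tolkosa   [unconditioned shift]
  tolkosa (rule 3 does not apply)
  tolkosa (rule 4 does not apply)
  tolkosa → tolkos   [apocope]
  tolkos (rule 6 does not apply)
  giving Nelur tolkos.
If borrowed from Hivate 'torkus' after the early changes, it would undergo only the recent ones:
  rule 4 (unconditioned shift): no change (torkus)
  rule 5 (apocope): no change (torkus)
  rule 6 (pre-nasal raising): no change (torkus)
  ⇒ as a loan: torkus
Nelur 'tolkos' matches the inherited outcome exactly, so it is an inherited cognate, not a loan.

inherited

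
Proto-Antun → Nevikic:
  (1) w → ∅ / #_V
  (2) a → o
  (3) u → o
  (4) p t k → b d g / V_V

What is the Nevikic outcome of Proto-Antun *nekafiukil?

Nevikic: start from *nekafiukil.
  rule 1: no change — nekafiukil
  rule 2 (vowel merger): nekafiukil → nekofiukil
  rule 3 (vowel merger): nekofiukil → nekofiokil
  rule 4 (intervocalic voicing): nekofiokil → negofiogil
  ⇒ Nevikic negofiogil

negofiogil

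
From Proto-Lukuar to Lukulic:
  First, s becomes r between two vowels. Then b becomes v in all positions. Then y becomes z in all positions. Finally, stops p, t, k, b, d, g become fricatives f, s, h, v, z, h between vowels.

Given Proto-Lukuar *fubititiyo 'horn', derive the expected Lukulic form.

Lukulic: start from *fubititiyo.
  rule 1: no change — fubititiyo
  rule 2 (unconditioned shift): fubititiyo → fuvititiyo
  rule 3 (unconditioned shift): fuvititiyo → fuvititizo
  rule 4 (intervocalic lenition): fuvititizo → fuvisisizo
  ⇒ Lukulic fuvisisizo

fuvisisizo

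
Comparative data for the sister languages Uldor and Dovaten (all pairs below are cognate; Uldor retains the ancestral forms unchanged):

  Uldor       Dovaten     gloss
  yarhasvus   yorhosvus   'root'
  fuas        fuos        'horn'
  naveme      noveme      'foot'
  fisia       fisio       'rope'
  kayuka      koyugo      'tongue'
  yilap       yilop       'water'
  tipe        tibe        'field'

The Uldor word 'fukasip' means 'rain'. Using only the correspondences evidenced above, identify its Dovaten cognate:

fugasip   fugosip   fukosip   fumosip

fugosip

kayuka ~ koyugo — Uldor k corresponds to Dovaten g between vowels (before a back vowel).
yarhasvus ~ yorhosvus, kayuka ~ koyugo — Uldor a corresponds to Dovaten o after a consonant, before a consonant other than r, m, n, p, b, f, v.
Applying these to Uldor 'fukasip':
  fukasip → fugasip   (k→g between vowels (before a back vowel))
  fugasip → fugosip   (a→o after a consonant, before a consonant other than r, m, n, p, b, f, v)
So the Dovaten cognate is 'fugosip'.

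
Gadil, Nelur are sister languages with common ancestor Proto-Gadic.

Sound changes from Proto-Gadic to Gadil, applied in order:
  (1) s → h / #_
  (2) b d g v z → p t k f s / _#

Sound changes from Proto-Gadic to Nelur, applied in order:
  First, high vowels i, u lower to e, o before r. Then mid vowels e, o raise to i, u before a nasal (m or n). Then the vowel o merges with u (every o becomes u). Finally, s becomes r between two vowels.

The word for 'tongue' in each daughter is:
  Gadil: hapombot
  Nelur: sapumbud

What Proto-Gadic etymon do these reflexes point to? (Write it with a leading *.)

*sapombod

Position 8: Gadil has t, Nelur has d. Nelur preserves d here (none of its changes turn any other segment into d), so the proto-segment is *d.
Position 7: Gadil has o, Nelur has u. Gadil preserves o here (none of its changes turn any other segment into o), so the proto-segment is *o.
Continuing position by position gives *sapombod; check it forward:
Gadil: *sapombod
  sapombod → hapombod   [debuccalisation]
  hapombod → hapombot   [final devoicing]
  giving Gadil hapombot.
Nelur: *sapombod
  sapombod (rule 1 does not apply)
  sapombod → sapumbod   [pre-nasal raising]
  sapumbod → sapumbud   [vowel merger]
  sapumbud (rule 4 does not apply)
  giving Nelur sapumbud.
*sapombod is the unique common source.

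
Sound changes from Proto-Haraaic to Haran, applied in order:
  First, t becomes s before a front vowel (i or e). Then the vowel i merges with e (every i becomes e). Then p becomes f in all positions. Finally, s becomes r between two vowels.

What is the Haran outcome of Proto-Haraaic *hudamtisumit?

hudamserumet

Haran: *hudamtisumit
  hudamtisumit → hudamsisumit   [palatalisation]
  hudamsisumit → hudamsesumet   [vowel merger]
  hudamsesumet (rule 3 does not apply)
  hudamsesumet → hudamserumet   [rhotacism]
  giving Haran hudamserumet.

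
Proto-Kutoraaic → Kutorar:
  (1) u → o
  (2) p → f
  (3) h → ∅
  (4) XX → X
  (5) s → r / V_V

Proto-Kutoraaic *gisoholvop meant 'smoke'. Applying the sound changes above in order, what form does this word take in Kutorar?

girolvof

Kutorar: *gisoholvop > gisoholvof > gisoolvof > gisolvof > girolvof  (by unconditioned shift, h-loss, degemination, rhotacism)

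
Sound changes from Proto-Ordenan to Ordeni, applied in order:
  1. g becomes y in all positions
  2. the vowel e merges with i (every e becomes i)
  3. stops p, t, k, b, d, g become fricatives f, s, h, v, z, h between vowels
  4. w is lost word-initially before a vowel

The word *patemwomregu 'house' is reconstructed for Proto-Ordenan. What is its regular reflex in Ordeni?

Ordeni: *patemwomregu > patemwomreyu > patimwomriyu > pasimwomriyu  (by unconditioned shift, vowel merger, intervocalic lenition)

pasimwomriyu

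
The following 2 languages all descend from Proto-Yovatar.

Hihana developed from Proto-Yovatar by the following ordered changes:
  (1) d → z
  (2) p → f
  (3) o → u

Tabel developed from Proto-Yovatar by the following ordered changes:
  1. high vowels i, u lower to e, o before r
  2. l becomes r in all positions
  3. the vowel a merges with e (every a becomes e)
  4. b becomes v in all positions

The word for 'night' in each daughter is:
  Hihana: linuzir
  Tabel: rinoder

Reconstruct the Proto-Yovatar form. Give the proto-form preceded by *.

*linodir

Position 6: Hihana has i, Tabel has e. Hihana preserves i here (none of its changes turn any other segment into i), so the proto-segment is *i.
Position 4: Hihana has u, Tabel has o. Taking the neighbouring segments as reconstructed: Hihana u could go back to *o or *u; Tabel o can only go back to *o — the one source consistent with every daughter is *o.
This points to *linodir. Verify forward in each daughter:
Hihana: *linodir > linozir > linuzir  (by unconditioned shift, vowel merger)
Tabel: start from *linodir.
  rule 1 (pre-rhotic lowering): linodir → linoder
  rule 2 (unconditioned shift): linoder → rinoder
  rule 3: no change — rinoder
  rule 4: no change — rinoder
  ⇒ Tabel rinoder
Only *linodir yields all of Hihana linuzir, Tabel rinoder.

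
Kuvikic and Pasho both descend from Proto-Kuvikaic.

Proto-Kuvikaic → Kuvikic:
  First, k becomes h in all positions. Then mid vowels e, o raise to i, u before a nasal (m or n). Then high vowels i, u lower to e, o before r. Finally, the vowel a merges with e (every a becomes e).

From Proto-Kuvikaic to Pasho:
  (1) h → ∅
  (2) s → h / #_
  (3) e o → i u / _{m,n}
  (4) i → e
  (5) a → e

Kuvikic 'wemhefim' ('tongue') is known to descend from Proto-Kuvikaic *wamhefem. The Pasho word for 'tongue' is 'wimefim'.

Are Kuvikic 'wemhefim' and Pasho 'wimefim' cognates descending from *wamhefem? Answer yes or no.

Derive the expected Pasho reflex of *wamhefem:
Pasho: start from *wamhefem.
  rule 1 (h-loss): wamhefem → wamefem
  rule 2: no change — wamefem
  rule 3 (pre-nasal raising): wamefem → wamefim
  rule 4 (vowel merger): wamefim → wamefem
  rule 5 (vowel merger): wamefem → wemefem
  ⇒ Pasho wemefem
The regular Pasho reflex would be 'wemefem', but the attested form is 'wimefim'. The correspondence is irregular, so they are not cognates (the Pasho form has a different source).

no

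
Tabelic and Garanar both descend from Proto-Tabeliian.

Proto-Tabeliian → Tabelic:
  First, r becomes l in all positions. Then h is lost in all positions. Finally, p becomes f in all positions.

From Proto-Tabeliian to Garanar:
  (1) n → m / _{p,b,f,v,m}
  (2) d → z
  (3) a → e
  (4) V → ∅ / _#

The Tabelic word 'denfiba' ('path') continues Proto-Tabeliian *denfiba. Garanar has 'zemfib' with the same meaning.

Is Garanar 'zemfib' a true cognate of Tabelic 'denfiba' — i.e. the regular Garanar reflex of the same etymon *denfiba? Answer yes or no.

Derive the expected Garanar reflex of *denfiba:
Garanar: *denfiba
  denfiba → demfiba   [nasal place assimilation]
  demfiba → zemfiba   [unconditioned shift]
  zemfiba → zemfibe   [vowel merger]
  zemfibe → zemfib   [apocope]
  giving Garanar zemfib.
Garanar 'zemfib' matches the regular reflex exactly, so the pair is cognate.

yes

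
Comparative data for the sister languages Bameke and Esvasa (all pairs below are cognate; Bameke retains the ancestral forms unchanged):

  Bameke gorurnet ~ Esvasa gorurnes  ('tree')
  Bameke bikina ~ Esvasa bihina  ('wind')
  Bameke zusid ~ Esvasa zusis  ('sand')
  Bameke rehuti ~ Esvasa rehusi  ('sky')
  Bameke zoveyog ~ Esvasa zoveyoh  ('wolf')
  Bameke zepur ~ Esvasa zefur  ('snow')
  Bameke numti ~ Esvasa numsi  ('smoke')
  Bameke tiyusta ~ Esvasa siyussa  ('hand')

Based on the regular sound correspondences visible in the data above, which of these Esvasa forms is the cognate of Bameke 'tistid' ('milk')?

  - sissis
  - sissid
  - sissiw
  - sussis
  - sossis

tiyusta ~ siyussa — Bameke t corresponds to Esvasa s word-initially before a front vowel.
numti ~ numsi — Bameke t corresponds to Esvasa s after a consonant, before a front vowel.
zusid ~ zusis — Bameke d corresponds to Esvasa s word-finally.
Applying these to Bameke 'tistid':
  tistid → sistid   (t→s word-initially before a front vowel)
  sistid → sissid   (t→s after a consonant, before a front vowel)
  sissid → sissis   (d→s word-finally)
So the Esvasa cognate is 'sissis'.

sissis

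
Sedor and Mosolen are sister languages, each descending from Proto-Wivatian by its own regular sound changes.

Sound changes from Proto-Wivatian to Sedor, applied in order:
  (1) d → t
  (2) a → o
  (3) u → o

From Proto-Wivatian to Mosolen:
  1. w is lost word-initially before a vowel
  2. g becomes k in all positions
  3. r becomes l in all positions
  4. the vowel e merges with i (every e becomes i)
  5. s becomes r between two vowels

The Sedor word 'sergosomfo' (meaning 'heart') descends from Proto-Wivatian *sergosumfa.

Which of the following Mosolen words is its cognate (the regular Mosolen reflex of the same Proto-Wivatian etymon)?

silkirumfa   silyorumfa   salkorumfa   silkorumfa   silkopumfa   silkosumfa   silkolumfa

silkorumfa

Mosolen: start from *sergosumfa.
  rule 1: no change — sergosumfa
  rule 2 (unconditioned shift): sergosumfa → serkosumfa
  rule 3 (unconditioned shift): serkosumfa → selkosumfa
  rule 4 (vowel merger): selkosumfa → silkosumfa
  rule 5 (rhotacism): silkosumfa → silkorumfa
  ⇒ Mosolen silkorumfa
Only 'silkorumfa' matches the regular Mosolen development of *sergosumfa.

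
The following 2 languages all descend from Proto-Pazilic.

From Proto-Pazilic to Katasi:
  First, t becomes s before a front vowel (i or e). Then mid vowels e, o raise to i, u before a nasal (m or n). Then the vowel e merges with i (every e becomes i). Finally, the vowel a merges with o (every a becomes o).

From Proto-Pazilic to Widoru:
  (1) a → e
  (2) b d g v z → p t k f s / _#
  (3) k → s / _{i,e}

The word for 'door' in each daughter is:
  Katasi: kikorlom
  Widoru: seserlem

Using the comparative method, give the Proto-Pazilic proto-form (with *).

*kekarlam

Position 3: Katasi has k, Widoru has s. Katasi preserves k here (none of its changes turn any other segment into k), so the proto-segment is *k.
Position 7: Katasi has o, Widoru has e. Taking the neighbouring segments as reconstructed: Katasi o can only go back to *a; Widoru e could go back to *a or *e — the one source consistent with every daughter is *a.
Verify the candidate proto-form against each daughter:
Katasi: *kekarlam
  kekarlam (rule 1 does not apply)
  kekarlam (rule 2 does not apply)
  kekarlam → kikarlam   [vowel merger]
  kikarlam → kikorlom   [vowel merger]
  giving Katasi kikorlom.
Widoru: start from *kekarlam.
  rule 1 (vowel merger): kekarlam → kekerlem
  rule 2: no change — kekerlem
  rule 3 (palatalisation): kekerlem → seserlem
  ⇒ Widoru seserlem
*kekarlam is the unique common source.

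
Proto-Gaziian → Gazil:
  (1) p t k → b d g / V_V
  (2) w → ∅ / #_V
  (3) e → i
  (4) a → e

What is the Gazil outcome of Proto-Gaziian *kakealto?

Gazil: start from *kakealto.
  rule 1 (intervocalic voicing): kakealto → kagealto
  rule 2: no change — kagealto
  rule 3 (vowel merger): kagealto → kagialto
  rule 4 (vowel merger): kagialto → kegielto
  ⇒ Gazil kegielto

kegielto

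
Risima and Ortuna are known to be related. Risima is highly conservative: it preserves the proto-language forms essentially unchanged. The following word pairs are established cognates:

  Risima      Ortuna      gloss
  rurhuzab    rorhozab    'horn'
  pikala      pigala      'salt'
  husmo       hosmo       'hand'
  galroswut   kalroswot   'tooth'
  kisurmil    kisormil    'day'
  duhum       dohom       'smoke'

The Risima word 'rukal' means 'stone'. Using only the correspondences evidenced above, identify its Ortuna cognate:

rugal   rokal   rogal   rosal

rurhuzab ~ rorhozab, husmo ~ hosmo — Risima u corresponds to Ortuna o after a consonant, before a consonant other than r, m, n, p, b, f, v.
pikala ~ pigala — Risima k corresponds to Ortuna g between vowels (before a back vowel).
Applying these to Risima 'rukal':
  rukal → rokal   (u→o after a consonant, before a consonant other than r, m, n, p, b, f, v)
  rokal → rogal   (k→g between vowels (before a back vowel))
So the Ortuna cognate is 'rogal'.

rogal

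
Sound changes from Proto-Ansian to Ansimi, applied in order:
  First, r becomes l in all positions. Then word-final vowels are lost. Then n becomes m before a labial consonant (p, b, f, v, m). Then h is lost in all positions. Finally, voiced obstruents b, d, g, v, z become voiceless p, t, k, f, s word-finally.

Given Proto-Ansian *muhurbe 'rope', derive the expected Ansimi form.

muulp

Ansimi: start from *muhurbe.
  rule 1 (unconditioned shift): muhurbe → muhulbe
  rule 2 (apocope): muhulbe → muhulb
  rule 3: no change — muhulb
  rule 4 (h-loss): muhulb → muulb
  rule 5 (final devoicing): muulb → muulp
  ⇒ Ansimi muulp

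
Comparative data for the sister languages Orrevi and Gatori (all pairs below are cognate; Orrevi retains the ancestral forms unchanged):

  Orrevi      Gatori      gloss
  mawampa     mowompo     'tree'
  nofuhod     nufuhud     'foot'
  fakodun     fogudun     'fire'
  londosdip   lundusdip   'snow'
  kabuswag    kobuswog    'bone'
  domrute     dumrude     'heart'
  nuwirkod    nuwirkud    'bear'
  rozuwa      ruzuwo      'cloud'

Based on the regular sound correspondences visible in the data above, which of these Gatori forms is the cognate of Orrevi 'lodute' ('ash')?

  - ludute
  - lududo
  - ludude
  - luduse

nofuhod ~ nufuhud, fakodun ~ fogudun — Orrevi o corresponds to Gatori u after a consonant, before a consonant other than r, m, n, p, b, f, v.
domrute ~ dumrude — Orrevi t corresponds to Gatori d between vowels (before a front vowel).
Applying these to Orrevi 'lodute':
  lodute → ludute   (o→u after a consonant, before a consonant other than r, m, n, p, b, f, v)
  ludute → ludude   (t→d between vowels (before a front vowel))
So the Gatori cognate is 'ludude'.

ludude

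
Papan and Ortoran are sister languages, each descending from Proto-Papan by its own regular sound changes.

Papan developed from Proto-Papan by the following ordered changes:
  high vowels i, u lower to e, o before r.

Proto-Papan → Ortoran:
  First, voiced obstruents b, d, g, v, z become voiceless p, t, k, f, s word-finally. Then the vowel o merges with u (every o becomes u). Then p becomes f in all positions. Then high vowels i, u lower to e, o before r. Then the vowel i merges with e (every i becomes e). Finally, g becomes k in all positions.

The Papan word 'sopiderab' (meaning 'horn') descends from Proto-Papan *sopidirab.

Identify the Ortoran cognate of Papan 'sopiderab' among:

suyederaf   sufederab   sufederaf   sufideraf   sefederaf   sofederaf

sufederaf

Ortoran: start from *sopidirab.
  rule 1 (final devoicing): sopidirab → sopidirap
  rule 2 (vowel merger): sopidirap → supidirap
  rule 3 (unconditioned shift): supidirap → sufidiraf
  rule 4 (pre-rhotic lowering): sufidiraf → sufideraf
  rule 5 (vowel merger): sufideraf → sufederaf
  rule 6: no change — sufederaf
  ⇒ Ortoran sufederaf
Only 'sufederaf' matches the regular Ortoran development of *sopidirab.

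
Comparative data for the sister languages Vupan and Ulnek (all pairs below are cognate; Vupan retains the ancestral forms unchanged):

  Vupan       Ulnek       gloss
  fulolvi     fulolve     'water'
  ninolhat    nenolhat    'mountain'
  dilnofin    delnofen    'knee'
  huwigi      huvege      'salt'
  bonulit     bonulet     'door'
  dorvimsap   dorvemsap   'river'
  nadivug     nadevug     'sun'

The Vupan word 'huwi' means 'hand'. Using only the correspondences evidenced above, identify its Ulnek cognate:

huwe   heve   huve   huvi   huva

huve

huwigi ~ huvege — Vupan w corresponds to Ulnek v between vowels (before a front vowel).
fulolvi ~ fulolve, huwigi ~ huvege — Vupan i corresponds to Ulnek e word-finally.
Applying these to Vupan 'huwi':
  huwi → huvi   (w→v between vowels (before a front vowel))
  huvi → huve   (i→e word-finally)
So the Ulnek cognate is 'huve'.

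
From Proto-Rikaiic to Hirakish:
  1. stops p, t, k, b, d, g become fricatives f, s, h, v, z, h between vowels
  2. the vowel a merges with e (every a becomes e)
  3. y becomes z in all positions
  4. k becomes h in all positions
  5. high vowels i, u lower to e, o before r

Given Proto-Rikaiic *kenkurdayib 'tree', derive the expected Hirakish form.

Hirakish: *kenkurdayib > kenkurdeyib > kenkurdezib > henhurdezib > henhordezib  (by vowel merger, unconditioned shift, unconditioned shift, pre-rhotic lowering)

henhordezib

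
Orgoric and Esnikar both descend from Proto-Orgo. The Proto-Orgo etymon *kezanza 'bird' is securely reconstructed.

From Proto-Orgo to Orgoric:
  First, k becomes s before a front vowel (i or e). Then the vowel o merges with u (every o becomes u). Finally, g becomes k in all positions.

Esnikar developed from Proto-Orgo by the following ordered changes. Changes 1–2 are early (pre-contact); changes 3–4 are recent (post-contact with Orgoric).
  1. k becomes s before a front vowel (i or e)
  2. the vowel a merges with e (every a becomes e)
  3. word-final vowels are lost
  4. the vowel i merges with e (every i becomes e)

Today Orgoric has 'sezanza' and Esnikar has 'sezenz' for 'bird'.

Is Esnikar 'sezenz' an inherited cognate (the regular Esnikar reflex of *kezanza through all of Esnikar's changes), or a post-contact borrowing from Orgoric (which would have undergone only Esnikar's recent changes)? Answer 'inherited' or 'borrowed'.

If inherited, *kezanza would pass through all of Esnikar's changes:
Esnikar: *kezanza > sezanza > sezenze > sezenz  (by palatalisation, vowel merger, apocope)
If borrowed from Orgoric 'sezanza' after the early changes, it would undergo only the recent ones:
  rule 3 (apocope): sezanza → sezanz
  rule 4 (vowel merger): no change (sezanz)
  ⇒ as a loan: sezanz
Esnikar 'sezenz' matches the inherited outcome exactly, so it is an inherited cognate, not a loan.

inherited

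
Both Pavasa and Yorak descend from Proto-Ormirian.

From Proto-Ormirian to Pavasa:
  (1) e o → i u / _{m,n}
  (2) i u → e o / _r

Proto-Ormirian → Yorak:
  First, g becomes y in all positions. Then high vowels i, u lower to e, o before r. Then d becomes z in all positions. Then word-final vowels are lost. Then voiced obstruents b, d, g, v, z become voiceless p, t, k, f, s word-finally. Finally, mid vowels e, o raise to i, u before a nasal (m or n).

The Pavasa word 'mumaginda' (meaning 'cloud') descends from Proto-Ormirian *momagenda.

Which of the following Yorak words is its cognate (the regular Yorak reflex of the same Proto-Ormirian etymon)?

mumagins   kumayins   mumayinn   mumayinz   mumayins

Yorak: *momagenda > momayenda > momayenza > momayenz > momayens > mumayins  (by unconditioned shift, unconditioned shift, apocope, final devoicing, pre-nasal raising)
The other candidates each miss or misapply at least one Yorak change.

mumayins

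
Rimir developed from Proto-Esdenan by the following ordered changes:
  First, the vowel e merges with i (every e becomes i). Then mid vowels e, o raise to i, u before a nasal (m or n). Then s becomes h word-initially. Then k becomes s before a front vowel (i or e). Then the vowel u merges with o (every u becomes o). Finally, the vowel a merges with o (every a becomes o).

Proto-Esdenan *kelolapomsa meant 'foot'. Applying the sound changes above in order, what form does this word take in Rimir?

silolopomso

Rimir: start from *kelolapomsa.
  rule 1 (vowel merger): kelolapomsa → kilolapomsa
  rule 2 (pre-nasal raising): kilolapomsa → kilolapumsa
  rule 3: no change — kilolapumsa
  rule 4 (palatalisation): kilolapumsa → silolapumsa
  rule 5 (vowel merger): silolapumsa → silolapomsa
  rule 6 (vowel merger): silolapomsa → silolopomso
  ⇒ Rimir silolopomso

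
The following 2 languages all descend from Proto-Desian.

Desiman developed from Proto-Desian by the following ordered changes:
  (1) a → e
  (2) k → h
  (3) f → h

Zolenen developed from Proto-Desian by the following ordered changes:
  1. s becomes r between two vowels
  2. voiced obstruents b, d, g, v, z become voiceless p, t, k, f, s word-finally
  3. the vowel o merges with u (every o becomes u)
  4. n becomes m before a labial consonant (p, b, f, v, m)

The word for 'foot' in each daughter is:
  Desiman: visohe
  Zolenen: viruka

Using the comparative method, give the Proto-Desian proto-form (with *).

*visoka

Position 5: Desiman has h, Zolenen has k. Taking the neighbouring segments as reconstructed: Desiman h could go back to *k or *f or *h; Zolenen k can only go back to *k — the one source consistent with every daughter is *k.
Position 3: Desiman has s, Zolenen has r. Desiman preserves s here (none of its changes turn any other segment into s), so the proto-segment is *s.
Position 6: Desiman has e, Zolenen has a. Zolenen preserves a here (none of its changes turn any other segment into a), so the proto-segment is *a.
Continuing position by position gives *visoka; check it forward:
Desiman: start from *visoka.
  rule 1 (vowel merger): visoka → visoke
  rule 2 (unconditioned shift): visoke → visohe
  rule 3: no change — visohe
  ⇒ Desiman visohe
Zolenen: *visoka
  visoka → viroka   [rhotacism]
  viroka (rule 2 does not apply)
  viroka → viruka   [vowel merger]
  viruka (rule 4 does not apply)
  giving Zolenen viruka.
No other proto-form is consistent with every reflex, so the reconstruction is *visoka.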